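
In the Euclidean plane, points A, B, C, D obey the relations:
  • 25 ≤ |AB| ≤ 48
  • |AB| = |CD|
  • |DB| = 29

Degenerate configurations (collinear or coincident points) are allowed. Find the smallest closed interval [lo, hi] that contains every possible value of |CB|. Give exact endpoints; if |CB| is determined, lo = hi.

|CB| ∈ [0, 77]  (≈ [0.0000, 77.0000])

|AB| ∈ [25, 48]
|BD| ∈ {29}
|CD| ∈ [25, 48]
|AD| ∈ [0, 77]
|BC| ∈ [0, 77]
|AC| ∈ [0, 125]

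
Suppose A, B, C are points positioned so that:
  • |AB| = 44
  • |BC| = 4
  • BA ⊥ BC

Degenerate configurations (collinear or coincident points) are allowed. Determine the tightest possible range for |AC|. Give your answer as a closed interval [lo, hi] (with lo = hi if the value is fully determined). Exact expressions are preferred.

|AC| = 4·√(122)  (≈ 44.1814)

|AB| ∈ {44}
|BC| ∈ {4}
|AC| ∈ {4·√(122)}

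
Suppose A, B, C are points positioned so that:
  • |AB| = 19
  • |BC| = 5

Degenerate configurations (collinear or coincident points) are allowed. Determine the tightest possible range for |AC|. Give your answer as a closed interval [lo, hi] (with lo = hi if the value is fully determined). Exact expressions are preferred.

|AC| ∈ [14, 24]  (≈ [14.0000, 24.0000])

|AB| ∈ {19}
|BC| ∈ {5}
|AC| ∈ [14, 24]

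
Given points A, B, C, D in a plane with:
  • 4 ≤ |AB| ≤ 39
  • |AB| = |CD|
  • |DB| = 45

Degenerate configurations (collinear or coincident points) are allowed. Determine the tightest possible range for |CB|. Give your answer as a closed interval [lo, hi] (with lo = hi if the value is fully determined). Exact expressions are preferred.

|AB| ∈ [4, 39]
|BD| ∈ {45}
|CD| ∈ [4, 39]
|AD| ∈ [6, 84]
|BC| ∈ [6, 84]
|AC| ∈ [0, 123]

|CB| ∈ [6, 84]  (≈ [6.0000, 84.0000])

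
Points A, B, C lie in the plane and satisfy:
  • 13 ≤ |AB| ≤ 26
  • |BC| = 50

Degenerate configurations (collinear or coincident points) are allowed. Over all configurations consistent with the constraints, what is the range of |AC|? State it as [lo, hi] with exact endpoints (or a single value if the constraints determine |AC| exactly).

|AC| ∈ [24, 76]  (≈ [24.0000, 76.0000])

|AB| ∈ [13, 26]
|BC| ∈ {50}
|AC| ∈ [24, 76]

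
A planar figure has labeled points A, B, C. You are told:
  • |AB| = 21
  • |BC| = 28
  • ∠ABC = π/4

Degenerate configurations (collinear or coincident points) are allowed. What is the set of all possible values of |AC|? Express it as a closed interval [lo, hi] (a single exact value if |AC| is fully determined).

|AC| = 7·√(25 - 12·√(2))  (≈ 19.8354)

|AB| ∈ {21}
|BC| ∈ {28}
|AC| ∈ {7·√(25 - 12·√(2))}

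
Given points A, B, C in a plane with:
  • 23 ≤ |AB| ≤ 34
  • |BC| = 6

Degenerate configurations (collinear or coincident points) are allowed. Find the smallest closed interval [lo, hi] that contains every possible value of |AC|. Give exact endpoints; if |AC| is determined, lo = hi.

|AC| ∈ [17, 40]  (≈ [17.0000, 40.0000])

|AB| ∈ [23, 34]
|BC| ∈ {6}
|AC| ∈ [17, 40]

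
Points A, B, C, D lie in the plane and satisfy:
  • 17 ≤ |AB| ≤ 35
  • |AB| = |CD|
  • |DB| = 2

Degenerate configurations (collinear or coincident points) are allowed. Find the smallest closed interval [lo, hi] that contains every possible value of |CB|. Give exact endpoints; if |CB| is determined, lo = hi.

|AB| ∈ [17, 35]
|BD| ∈ {2}
|CD| ∈ [17, 35]
|AD| ∈ [15, 37]
|BC| ∈ [15, 37]
|AC| ∈ [0, 72]

|CB| ∈ [15, 37]  (≈ [15.0000, 37.0000])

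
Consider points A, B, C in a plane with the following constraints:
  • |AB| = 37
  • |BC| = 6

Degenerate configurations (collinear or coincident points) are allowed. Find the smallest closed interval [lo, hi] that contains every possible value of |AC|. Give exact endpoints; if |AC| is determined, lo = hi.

|AB| ∈ {37}
|BC| ∈ {6}
|AC| ∈ [31, 43]

|AC| ∈ [31, 43]  (≈ [31.0000, 43.0000])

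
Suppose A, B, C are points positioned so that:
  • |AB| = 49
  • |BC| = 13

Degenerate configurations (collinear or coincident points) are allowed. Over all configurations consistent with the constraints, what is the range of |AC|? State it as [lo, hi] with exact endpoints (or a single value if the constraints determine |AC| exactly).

|AC| ∈ [36, 62]  (≈ [36.0000, 62.0000])

|AB| ∈ {49}
|BC| ∈ {13}
|AC| ∈ [36, 62]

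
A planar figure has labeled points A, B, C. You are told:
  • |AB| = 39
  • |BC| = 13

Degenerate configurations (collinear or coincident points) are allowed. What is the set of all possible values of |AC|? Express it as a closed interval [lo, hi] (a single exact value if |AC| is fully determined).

|AC| ∈ [26, 52]  (≈ [26.0000, 52.0000])

|AB| ∈ {39}
|BC| ∈ {13}
|AC| ∈ [26, 52]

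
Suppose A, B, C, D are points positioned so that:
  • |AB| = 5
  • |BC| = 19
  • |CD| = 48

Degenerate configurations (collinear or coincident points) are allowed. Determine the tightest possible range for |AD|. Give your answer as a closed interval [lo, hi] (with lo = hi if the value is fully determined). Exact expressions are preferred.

|AD| ∈ [24, 72]  (≈ [24.0000, 72.0000])

|AB| ∈ {5}
|BC| ∈ {19}
|CD| ∈ {48}
|AC| ∈ [14, 24]
|BD| ∈ [29, 67]
|AD| ∈ [24, 72]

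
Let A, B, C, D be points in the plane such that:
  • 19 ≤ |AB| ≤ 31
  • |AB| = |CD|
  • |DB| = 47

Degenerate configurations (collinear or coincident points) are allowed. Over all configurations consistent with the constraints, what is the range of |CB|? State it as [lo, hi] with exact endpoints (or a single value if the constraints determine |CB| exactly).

|CB| ∈ [16, 78]  (≈ [16.0000, 78.0000])

|AB| ∈ [19, 31]
|BD| ∈ {47}
|CD| ∈ [19, 31]
|AD| ∈ [16, 78]
|BC| ∈ [16, 78]
|AC| ∈ [0, 109]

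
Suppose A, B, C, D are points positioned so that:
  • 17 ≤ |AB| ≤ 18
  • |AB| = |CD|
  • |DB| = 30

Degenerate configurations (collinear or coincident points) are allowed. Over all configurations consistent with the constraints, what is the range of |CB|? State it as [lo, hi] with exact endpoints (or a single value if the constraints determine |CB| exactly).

|CB| ∈ [12, 48]  (≈ [12.0000, 48.0000])

|AB| ∈ [17, 18]
|BD| ∈ {30}
|CD| ∈ [17, 18]
|AD| ∈ [12, 48]
|BC| ∈ [12, 48]
|AC| ∈ [0, 66]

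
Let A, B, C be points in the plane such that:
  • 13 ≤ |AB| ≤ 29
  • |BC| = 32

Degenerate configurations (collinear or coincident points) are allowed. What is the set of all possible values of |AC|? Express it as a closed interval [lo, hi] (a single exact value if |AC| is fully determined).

|AC| ∈ [3, 61]  (≈ [3.0000, 61.0000])

|AB| ∈ [13, 29]
|BC| ∈ {32}
|AC| ∈ [3, 61]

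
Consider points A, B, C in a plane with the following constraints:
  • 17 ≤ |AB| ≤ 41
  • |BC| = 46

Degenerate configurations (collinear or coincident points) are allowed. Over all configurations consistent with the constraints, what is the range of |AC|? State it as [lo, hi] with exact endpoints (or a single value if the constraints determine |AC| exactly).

|AB| ∈ [17, 41]
|BC| ∈ {46}
|AC| ∈ [5, 87]

|AC| ∈ [5, 87]  (≈ [5.0000, 87.0000])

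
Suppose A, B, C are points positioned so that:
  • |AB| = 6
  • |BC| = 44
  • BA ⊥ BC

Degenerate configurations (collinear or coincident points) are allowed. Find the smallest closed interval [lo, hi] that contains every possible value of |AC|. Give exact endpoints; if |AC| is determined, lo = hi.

|AB| ∈ {6}
|BC| ∈ {44}
|AC| ∈ {2·√(493)}

|AC| = 2·√(493)  (≈ 44.4072)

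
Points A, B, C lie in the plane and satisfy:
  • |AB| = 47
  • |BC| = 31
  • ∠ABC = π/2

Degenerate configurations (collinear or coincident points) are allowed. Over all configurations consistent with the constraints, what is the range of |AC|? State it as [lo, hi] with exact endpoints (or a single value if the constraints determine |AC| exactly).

|AC| = √(3170)  (≈ 56.3028)

|AB| ∈ {47}
|BC| ∈ {31}
|AC| ∈ {√(3170)}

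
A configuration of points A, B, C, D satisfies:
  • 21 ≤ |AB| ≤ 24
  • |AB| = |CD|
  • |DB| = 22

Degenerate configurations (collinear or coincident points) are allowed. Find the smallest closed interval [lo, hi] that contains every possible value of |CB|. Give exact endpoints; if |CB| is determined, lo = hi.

|CB| ∈ [0, 46]  (≈ [0.0000, 46.0000])

|AB| ∈ [21, 24]
|BD| ∈ {22}
|CD| ∈ [21, 24]
|AD| ∈ [0, 46]
|BC| ∈ [0, 46]
|AC| ∈ [0, 70]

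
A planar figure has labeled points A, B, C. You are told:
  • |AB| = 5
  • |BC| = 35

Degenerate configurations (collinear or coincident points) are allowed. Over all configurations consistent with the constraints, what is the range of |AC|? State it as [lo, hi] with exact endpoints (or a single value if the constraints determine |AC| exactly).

|AC| ∈ [30, 40]  (≈ [30.0000, 40.0000])

|AB| ∈ {5}
|BC| ∈ {35}
|AC| ∈ [30, 40]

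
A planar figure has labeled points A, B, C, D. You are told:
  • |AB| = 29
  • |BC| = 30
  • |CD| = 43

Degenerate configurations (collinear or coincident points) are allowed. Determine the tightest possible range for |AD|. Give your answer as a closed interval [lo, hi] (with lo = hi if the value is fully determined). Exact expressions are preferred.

|AB| ∈ {29}
|BC| ∈ {30}
|CD| ∈ {43}
|AC| ∈ [1, 59]
|BD| ∈ [13, 73]
|AD| ∈ [0, 102]

|AD| ∈ [0, 102]  (≈ [0.0000, 102.0000])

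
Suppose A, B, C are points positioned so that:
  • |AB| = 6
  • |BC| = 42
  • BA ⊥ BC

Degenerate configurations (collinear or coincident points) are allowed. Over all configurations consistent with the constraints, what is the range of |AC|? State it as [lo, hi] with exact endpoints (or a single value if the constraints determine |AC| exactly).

|AC| = 30·√(2)  (≈ 42.4264)

|AB| ∈ {6}
|BC| ∈ {42}
|AC| ∈ {30·√(2)}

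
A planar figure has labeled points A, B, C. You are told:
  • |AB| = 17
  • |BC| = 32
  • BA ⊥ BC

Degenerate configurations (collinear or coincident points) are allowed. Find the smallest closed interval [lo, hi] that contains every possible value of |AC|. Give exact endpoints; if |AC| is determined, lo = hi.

|AB| ∈ {17}
|BC| ∈ {32}
|AC| ∈ {√(1313)}

|AC| = √(1313)  (≈ 36.2353)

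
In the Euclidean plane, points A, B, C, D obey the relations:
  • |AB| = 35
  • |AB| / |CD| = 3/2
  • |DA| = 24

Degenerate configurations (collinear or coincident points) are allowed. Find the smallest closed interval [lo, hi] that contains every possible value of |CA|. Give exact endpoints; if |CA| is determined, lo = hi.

|AB| ∈ {35}
|AD| ∈ {24}
|CD| ∈ {70/3}
|BD| ∈ [11, 59]
|AC| ∈ [2/3, 142/3]
|BC| ∈ [0, 247/3]

|CA| ∈ [2/3, 142/3]  (≈ [0.6667, 47.3333])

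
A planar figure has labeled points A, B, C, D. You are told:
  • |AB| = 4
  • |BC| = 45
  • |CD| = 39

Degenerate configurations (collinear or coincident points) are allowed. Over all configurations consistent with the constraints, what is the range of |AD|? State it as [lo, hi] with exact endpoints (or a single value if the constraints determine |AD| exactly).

|AD| ∈ [2, 88]  (≈ [2.0000, 88.0000])

|AB| ∈ {4}
|BC| ∈ {45}
|CD| ∈ {39}
|AC| ∈ [41, 49]
|BD| ∈ [6, 84]
|AD| ∈ [2, 88]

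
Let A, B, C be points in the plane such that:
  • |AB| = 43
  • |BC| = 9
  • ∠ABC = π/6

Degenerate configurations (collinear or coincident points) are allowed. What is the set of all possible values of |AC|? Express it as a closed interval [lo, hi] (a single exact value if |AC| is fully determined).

|AC| = √(1930 - 387·√(3))  (≈ 35.4922)

|AB| ∈ {43}
|BC| ∈ {9}
|AC| ∈ {√(1930 - 387·√(3))}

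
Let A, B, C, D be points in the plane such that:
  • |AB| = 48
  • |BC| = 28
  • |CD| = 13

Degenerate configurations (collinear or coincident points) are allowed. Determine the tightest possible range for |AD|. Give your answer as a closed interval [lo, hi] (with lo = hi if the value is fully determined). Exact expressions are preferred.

|AD| ∈ [7, 89]  (≈ [7.0000, 89.0000])

|AB| ∈ {48}
|BC| ∈ {28}
|CD| ∈ {13}
|AC| ∈ [20, 76]
|BD| ∈ [15, 41]
|AD| ∈ [7, 89]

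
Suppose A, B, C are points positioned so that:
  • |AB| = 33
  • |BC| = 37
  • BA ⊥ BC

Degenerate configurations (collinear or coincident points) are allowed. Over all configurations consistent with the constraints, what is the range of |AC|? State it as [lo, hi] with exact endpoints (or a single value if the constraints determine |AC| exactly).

|AB| ∈ {33}
|BC| ∈ {37}
|AC| ∈ {√(2458)}

|AC| = √(2458)  (≈ 49.5782)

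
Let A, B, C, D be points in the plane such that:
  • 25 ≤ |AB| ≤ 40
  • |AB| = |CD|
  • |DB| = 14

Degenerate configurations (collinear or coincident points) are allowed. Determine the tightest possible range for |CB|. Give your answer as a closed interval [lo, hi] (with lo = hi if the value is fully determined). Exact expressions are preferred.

|AB| ∈ [25, 40]
|BD| ∈ {14}
|CD| ∈ [25, 40]
|AD| ∈ [11, 54]
|BC| ∈ [11, 54]
|AC| ∈ [0, 94]

|CB| ∈ [11, 54]  (≈ [11.0000, 54.0000])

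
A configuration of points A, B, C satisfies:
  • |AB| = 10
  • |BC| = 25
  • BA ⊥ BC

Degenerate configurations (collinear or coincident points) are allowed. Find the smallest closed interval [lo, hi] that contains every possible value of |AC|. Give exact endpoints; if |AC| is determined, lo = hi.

|AB| ∈ {10}
|BC| ∈ {25}
|AC| ∈ {5·√(29)}

|AC| = 5·√(29)  (≈ 26.9258)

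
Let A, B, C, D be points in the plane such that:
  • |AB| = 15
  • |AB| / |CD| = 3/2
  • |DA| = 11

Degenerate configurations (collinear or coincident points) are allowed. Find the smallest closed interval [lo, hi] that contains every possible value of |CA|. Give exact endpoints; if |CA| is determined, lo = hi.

|CA| ∈ [1, 21]  (≈ [1.0000, 21.0000])

|AB| ∈ {15}
|AD| ∈ {11}
|CD| ∈ {10}
|BD| ∈ [4, 26]
|AC| ∈ [1, 21]
|BC| ∈ [0, 36]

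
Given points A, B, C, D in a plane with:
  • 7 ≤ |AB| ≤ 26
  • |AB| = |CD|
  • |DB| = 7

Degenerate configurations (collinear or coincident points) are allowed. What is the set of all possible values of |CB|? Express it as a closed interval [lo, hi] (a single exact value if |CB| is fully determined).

|CB| ∈ [0, 33]  (≈ [0.0000, 33.0000])

|AB| ∈ [7, 26]
|BD| ∈ {7}
|CD| ∈ [7, 26]
|AD| ∈ [0, 33]
|BC| ∈ [0, 33]
|AC| ∈ [0, 59]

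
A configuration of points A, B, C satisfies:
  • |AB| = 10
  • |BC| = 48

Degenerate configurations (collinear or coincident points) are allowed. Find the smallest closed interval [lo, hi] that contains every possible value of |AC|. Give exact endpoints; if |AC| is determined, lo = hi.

|AC| ∈ [38, 58]  (≈ [38.0000, 58.0000])

|AB| ∈ {10}
|BC| ∈ {48}
|AC| ∈ [38, 58]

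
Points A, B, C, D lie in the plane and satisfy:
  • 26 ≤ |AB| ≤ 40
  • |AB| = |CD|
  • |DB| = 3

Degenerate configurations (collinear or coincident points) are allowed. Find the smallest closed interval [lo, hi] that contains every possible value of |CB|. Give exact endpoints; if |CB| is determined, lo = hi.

|AB| ∈ [26, 40]
|BD| ∈ {3}
|CD| ∈ [26, 40]
|AD| ∈ [23, 43]
|BC| ∈ [23, 43]
|AC| ∈ [0, 83]

|CB| ∈ [23, 43]  (≈ [23.0000, 43.0000])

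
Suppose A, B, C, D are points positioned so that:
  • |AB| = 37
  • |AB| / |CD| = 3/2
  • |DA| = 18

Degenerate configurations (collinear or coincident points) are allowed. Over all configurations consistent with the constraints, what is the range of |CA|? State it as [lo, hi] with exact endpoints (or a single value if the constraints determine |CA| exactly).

|CA| ∈ [20/3, 128/3]  (≈ [6.6667, 42.6667])

|AB| ∈ {37}
|AD| ∈ {18}
|CD| ∈ {74/3}
|BD| ∈ [19, 55]
|AC| ∈ [20/3, 128/3]
|BC| ∈ [0, 239/3]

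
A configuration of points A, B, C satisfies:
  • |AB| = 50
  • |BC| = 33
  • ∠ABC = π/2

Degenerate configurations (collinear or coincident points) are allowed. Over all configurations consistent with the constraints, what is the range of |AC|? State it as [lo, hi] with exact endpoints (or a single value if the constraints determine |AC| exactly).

|AC| = √(3589)  (≈ 59.9083)

|AB| ∈ {50}
|BC| ∈ {33}
|AC| ∈ {√(3589)}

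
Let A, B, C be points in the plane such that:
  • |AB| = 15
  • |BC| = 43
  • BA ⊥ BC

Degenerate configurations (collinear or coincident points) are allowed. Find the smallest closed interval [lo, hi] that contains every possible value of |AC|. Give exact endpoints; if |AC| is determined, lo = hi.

|AC| = √(2074)  (≈ 45.5412)

|AB| ∈ {15}
|BC| ∈ {43}
|AC| ∈ {√(2074)}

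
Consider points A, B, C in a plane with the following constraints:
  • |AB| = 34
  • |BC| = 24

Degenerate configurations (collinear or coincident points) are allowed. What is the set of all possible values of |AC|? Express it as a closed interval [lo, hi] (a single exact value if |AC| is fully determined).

|AC| ∈ [10, 58]  (≈ [10.0000, 58.0000])

|AB| ∈ {34}
|BC| ∈ {24}
|AC| ∈ [10, 58]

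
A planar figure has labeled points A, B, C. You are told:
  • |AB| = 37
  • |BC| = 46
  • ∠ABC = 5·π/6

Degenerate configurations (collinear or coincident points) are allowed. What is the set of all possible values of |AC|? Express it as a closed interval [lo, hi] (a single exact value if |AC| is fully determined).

|AB| ∈ {37}
|BC| ∈ {46}
|AC| ∈ {√(1702·√(3) + 3485)}

|AC| = √(1702·√(3) + 3485)  (≈ 80.2057)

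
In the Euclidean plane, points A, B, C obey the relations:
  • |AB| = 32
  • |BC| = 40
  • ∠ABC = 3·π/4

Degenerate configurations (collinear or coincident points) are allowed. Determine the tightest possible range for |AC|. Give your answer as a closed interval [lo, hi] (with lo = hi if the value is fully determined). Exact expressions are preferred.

|AB| ∈ {32}
|BC| ∈ {40}
|AC| ∈ {8·√(20·√(2) + 41)}

|AC| = 8·√(20·√(2) + 41)  (≈ 66.5897)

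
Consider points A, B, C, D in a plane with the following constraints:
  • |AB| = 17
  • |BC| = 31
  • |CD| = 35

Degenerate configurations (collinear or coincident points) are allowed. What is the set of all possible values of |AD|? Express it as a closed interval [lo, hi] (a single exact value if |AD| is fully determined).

|AB| ∈ {17}
|BC| ∈ {31}
|CD| ∈ {35}
|AC| ∈ [14, 48]
|BD| ∈ [4, 66]
|AD| ∈ [0, 83]

|AD| ∈ [0, 83]  (≈ [0.0000, 83.0000])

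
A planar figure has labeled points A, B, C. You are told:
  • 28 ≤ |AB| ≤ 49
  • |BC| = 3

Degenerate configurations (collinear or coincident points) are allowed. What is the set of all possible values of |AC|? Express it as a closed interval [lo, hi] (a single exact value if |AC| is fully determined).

|AB| ∈ [28, 49]
|BC| ∈ {3}
|AC| ∈ [25, 52]

|AC| ∈ [25, 52]  (≈ [25.0000, 52.0000])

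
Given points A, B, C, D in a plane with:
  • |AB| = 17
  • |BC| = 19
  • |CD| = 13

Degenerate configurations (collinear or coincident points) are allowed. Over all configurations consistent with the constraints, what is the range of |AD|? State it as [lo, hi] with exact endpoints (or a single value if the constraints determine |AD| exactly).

|AB| ∈ {17}
|BC| ∈ {19}
|CD| ∈ {13}
|AC| ∈ [2, 36]
|BD| ∈ [6, 32]
|AD| ∈ [0, 49]

|AD| ∈ [0, 49]  (≈ [0.0000, 49.0000])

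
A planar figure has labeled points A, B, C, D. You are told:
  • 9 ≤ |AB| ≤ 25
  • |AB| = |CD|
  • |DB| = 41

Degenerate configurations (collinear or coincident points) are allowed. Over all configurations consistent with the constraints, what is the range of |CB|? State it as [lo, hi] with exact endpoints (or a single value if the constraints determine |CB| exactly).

|AB| ∈ [9, 25]
|BD| ∈ {41}
|CD| ∈ [9, 25]
|AD| ∈ [16, 66]
|BC| ∈ [16, 66]
|AC| ∈ [0, 91]

|CB| ∈ [16, 66]  (≈ [16.0000, 66.0000])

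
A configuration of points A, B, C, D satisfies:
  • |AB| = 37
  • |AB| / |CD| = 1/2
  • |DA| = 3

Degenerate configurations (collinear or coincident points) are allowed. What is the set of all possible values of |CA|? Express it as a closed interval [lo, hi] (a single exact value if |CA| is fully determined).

|AB| ∈ {37}
|AD| ∈ {3}
|CD| ∈ {74}
|BD| ∈ [34, 40]
|AC| ∈ [71, 77]
|BC| ∈ [34, 114]

|CA| ∈ [71, 77]  (≈ [71.0000, 77.0000])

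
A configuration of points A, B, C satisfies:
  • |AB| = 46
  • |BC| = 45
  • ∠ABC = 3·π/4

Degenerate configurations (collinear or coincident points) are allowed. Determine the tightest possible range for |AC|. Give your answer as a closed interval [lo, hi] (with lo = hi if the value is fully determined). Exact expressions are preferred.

|AC| = √(2070·√(2) + 4141)  (≈ 84.0739)

|AB| ∈ {46}
|BC| ∈ {45}
|AC| ∈ {√(2070·√(2) + 4141)}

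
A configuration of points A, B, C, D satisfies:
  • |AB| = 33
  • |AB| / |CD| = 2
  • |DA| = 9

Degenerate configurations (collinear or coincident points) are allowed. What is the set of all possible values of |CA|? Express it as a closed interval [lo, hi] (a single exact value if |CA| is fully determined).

|AB| ∈ {33}
|AD| ∈ {9}
|CD| ∈ {33/2}
|BD| ∈ [24, 42]
|AC| ∈ [15/2, 51/2]
|BC| ∈ [15/2, 117/2]

|CA| ∈ [15/2, 51/2]  (≈ [7.5000, 25.5000])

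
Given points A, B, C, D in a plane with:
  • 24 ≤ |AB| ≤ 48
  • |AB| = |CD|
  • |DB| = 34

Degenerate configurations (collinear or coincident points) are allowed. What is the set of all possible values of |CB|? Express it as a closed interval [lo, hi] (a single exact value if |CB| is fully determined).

|AB| ∈ [24, 48]
|BD| ∈ {34}
|CD| ∈ [24, 48]
|AD| ∈ [0, 82]
|BC| ∈ [0, 82]
|AC| ∈ [0, 130]

|CB| ∈ [0, 82]  (≈ [0.0000, 82.0000])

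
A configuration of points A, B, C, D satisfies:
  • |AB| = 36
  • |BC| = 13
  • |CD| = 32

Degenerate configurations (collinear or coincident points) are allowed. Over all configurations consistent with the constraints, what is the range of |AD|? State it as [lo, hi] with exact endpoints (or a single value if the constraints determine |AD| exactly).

|AD| ∈ [0, 81]  (≈ [0.0000, 81.0000])

|AB| ∈ {36}
|BC| ∈ {13}
|CD| ∈ {32}
|AC| ∈ [23, 49]
|BD| ∈ [19, 45]
|AD| ∈ [0, 81]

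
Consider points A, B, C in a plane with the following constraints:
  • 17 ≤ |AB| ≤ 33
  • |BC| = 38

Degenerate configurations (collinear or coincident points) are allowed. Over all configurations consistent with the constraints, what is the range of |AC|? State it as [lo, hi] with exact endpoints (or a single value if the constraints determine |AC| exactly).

|AB| ∈ [17, 33]
|BC| ∈ {38}
|AC| ∈ [5, 71]

|AC| ∈ [5, 71]  (≈ [5.0000, 71.0000])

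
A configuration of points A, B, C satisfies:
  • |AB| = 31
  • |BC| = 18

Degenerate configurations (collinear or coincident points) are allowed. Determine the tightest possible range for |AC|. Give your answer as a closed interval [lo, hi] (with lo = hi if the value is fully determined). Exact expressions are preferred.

|AC| ∈ [13, 49]  (≈ [13.0000, 49.0000])

|AB| ∈ {31}
|BC| ∈ {18}
|AC| ∈ [13, 49]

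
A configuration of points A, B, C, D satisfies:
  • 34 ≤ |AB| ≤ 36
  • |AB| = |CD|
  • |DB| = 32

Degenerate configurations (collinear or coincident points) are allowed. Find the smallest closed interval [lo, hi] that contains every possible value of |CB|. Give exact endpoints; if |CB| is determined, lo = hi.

|CB| ∈ [2, 68]  (≈ [2.0000, 68.0000])

|AB| ∈ [34, 36]
|BD| ∈ {32}
|CD| ∈ [34, 36]
|AD| ∈ [2, 68]
|BC| ∈ [2, 68]
|AC| ∈ [0, 104]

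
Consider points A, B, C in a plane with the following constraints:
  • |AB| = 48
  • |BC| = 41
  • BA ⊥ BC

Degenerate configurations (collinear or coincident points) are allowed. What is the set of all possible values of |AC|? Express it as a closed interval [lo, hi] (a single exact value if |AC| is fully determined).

|AB| ∈ {48}
|BC| ∈ {41}
|AC| ∈ {√(3985)}

|AC| = √(3985)  (≈ 63.1269)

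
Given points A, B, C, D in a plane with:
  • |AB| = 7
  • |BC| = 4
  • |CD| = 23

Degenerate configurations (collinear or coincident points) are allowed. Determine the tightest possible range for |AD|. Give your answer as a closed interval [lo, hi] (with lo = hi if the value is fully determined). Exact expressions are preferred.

|AB| ∈ {7}
|BC| ∈ {4}
|CD| ∈ {23}
|AC| ∈ [3, 11]
|BD| ∈ [19, 27]
|AD| ∈ [12, 34]

|AD| ∈ [12, 34]  (≈ [12.0000, 34.0000])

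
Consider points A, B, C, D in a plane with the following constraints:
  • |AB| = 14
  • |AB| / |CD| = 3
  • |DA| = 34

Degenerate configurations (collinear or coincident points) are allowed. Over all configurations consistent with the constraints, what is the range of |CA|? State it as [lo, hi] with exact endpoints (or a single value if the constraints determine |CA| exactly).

|CA| ∈ [88/3, 116/3]  (≈ [29.3333, 38.6667])

|AB| ∈ {14}
|AD| ∈ {34}
|CD| ∈ {14/3}
|BD| ∈ [20, 48]
|AC| ∈ [88/3, 116/3]
|BC| ∈ [46/3, 158/3]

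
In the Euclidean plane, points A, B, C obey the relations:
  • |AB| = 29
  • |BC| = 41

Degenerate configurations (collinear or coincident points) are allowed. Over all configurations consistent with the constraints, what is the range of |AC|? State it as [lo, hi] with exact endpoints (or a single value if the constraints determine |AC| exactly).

|AC| ∈ [12, 70]  (≈ [12.0000, 70.0000])

|AB| ∈ {29}
|BC| ∈ {41}
|AC| ∈ [12, 70]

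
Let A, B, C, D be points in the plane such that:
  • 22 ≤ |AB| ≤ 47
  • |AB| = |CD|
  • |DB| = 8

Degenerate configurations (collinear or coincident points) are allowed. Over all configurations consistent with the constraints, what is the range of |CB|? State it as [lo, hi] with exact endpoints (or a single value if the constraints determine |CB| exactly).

|CB| ∈ [14, 55]  (≈ [14.0000, 55.0000])

|AB| ∈ [22, 47]
|BD| ∈ {8}
|CD| ∈ [22, 47]
|AD| ∈ [14, 55]
|BC| ∈ [14, 55]
|AC| ∈ [0, 102]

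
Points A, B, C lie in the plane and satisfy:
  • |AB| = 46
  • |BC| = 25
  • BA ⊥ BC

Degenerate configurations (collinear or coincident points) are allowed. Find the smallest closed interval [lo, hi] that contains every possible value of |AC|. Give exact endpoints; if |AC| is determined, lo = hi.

|AC| = √(2741)  (≈ 52.3546)

|AB| ∈ {46}
|BC| ∈ {25}
|AC| ∈ {√(2741)}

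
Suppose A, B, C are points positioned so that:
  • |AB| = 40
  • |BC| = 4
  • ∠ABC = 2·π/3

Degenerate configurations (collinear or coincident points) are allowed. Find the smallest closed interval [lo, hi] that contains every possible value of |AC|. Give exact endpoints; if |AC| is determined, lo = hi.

|AB| ∈ {40}
|BC| ∈ {4}
|AC| ∈ {4·√(111)}

|AC| = 4·√(111)  (≈ 42.1426)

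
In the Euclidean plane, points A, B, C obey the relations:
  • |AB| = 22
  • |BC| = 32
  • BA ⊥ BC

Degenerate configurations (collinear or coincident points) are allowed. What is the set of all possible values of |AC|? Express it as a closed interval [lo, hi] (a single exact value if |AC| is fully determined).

|AB| ∈ {22}
|BC| ∈ {32}
|AC| ∈ {2·√(377)}

|AC| = 2·√(377)  (≈ 38.8330)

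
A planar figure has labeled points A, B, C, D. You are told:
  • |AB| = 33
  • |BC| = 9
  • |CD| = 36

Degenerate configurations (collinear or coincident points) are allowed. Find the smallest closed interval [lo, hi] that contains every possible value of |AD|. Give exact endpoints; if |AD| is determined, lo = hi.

|AB| ∈ {33}
|BC| ∈ {9}
|CD| ∈ {36}
|AC| ∈ [24, 42]
|BD| ∈ [27, 45]
|AD| ∈ [0, 78]

|AD| ∈ [0, 78]  (≈ [0.0000, 78.0000])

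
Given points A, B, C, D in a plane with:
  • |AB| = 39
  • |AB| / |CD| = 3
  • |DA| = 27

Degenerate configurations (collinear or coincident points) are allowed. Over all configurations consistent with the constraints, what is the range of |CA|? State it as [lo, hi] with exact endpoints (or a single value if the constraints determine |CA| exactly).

|AB| ∈ {39}
|AD| ∈ {27}
|CD| ∈ {13}
|BD| ∈ [12, 66]
|AC| ∈ [14, 40]
|BC| ∈ [0, 79]

|CA| ∈ [14, 40]  (≈ [14.0000, 40.0000])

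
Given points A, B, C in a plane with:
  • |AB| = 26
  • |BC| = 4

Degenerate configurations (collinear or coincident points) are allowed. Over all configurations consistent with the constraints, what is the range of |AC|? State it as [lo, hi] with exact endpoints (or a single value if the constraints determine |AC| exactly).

|AB| ∈ {26}
|BC| ∈ {4}
|AC| ∈ [22, 30]

|AC| ∈ [22, 30]  (≈ [22.0000, 30.0000])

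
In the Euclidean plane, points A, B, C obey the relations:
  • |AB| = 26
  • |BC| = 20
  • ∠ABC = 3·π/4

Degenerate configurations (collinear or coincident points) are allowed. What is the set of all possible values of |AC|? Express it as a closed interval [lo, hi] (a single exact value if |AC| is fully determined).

|AC| = 2·√(130·√(2) + 269)  (≈ 42.5604)

|AB| ∈ {26}
|BC| ∈ {20}
|AC| ∈ {2·√(130·√(2) + 269)}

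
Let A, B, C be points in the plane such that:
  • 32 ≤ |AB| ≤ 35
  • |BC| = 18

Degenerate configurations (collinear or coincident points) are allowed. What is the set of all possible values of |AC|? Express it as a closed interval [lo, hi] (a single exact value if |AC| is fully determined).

|AC| ∈ [14, 53]  (≈ [14.0000, 53.0000])

|AB| ∈ [32, 35]
|BC| ∈ {18}
|AC| ∈ [14, 53]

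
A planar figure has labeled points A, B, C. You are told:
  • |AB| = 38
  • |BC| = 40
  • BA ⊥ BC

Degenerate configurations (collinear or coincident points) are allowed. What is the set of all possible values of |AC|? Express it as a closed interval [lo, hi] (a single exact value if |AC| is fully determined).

|AB| ∈ {38}
|BC| ∈ {40}
|AC| ∈ {2·√(761)}

|AC| = 2·√(761)  (≈ 55.1725)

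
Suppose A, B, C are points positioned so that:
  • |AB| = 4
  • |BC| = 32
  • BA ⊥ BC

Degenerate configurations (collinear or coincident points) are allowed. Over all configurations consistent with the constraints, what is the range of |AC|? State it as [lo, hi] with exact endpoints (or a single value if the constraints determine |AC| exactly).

|AC| = 4·√(65)  (≈ 32.2490)

|AB| ∈ {4}
|BC| ∈ {32}
|AC| ∈ {4·√(65)}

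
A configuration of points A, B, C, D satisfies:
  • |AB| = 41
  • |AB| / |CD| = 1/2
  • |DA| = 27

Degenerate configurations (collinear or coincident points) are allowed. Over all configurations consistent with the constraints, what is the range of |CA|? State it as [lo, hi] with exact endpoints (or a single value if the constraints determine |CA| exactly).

|CA| ∈ [55, 109]  (≈ [55.0000, 109.0000])

|AB| ∈ {41}
|AD| ∈ {27}
|CD| ∈ {82}
|BD| ∈ [14, 68]
|AC| ∈ [55, 109]
|BC| ∈ [14, 150]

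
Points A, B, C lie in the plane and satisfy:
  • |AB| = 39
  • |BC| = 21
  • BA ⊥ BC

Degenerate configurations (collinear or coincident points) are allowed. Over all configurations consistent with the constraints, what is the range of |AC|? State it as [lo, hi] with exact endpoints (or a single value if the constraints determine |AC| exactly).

|AC| = 3·√(218)  (≈ 44.2945)

|AB| ∈ {39}
|BC| ∈ {21}
|AC| ∈ {3·√(218)}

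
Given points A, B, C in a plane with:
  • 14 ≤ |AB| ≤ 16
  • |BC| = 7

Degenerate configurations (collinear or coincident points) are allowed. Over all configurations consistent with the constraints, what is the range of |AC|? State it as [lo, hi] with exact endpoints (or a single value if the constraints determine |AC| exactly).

|AC| ∈ [7, 23]  (≈ [7.0000, 23.0000])

|AB| ∈ [14, 16]
|BC| ∈ {7}
|AC| ∈ [7, 23]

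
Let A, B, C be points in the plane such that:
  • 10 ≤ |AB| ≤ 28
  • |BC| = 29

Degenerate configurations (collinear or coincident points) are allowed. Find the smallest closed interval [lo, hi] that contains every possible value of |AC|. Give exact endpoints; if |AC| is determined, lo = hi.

|AB| ∈ [10, 28]
|BC| ∈ {29}
|AC| ∈ [1, 57]

|AC| ∈ [1, 57]  (≈ [1.0000, 57.0000])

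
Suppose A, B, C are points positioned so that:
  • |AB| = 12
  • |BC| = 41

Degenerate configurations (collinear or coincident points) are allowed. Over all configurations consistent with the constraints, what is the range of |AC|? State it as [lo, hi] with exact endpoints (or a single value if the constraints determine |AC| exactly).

|AB| ∈ {12}
|BC| ∈ {41}
|AC| ∈ [29, 53]

|AC| ∈ [29, 53]  (≈ [29.0000, 53.0000])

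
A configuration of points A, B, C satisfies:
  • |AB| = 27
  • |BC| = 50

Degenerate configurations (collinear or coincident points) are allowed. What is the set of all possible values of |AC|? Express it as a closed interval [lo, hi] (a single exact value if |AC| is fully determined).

|AB| ∈ {27}
|BC| ∈ {50}
|AC| ∈ [23, 77]

|AC| ∈ [23, 77]  (≈ [23.0000, 77.0000])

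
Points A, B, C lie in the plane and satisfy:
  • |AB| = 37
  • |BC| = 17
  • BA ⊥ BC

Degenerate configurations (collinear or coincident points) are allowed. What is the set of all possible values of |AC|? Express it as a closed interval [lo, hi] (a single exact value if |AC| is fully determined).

|AB| ∈ {37}
|BC| ∈ {17}
|AC| ∈ {√(1658)}

|AC| = √(1658)  (≈ 40.7185)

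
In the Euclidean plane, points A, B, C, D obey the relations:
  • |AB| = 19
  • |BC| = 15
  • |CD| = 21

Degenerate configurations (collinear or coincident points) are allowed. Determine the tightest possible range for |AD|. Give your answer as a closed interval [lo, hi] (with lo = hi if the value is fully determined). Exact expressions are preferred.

|AB| ∈ {19}
|BC| ∈ {15}
|CD| ∈ {21}
|AC| ∈ [4, 34]
|BD| ∈ [6, 36]
|AD| ∈ [0, 55]

|AD| ∈ [0, 55]  (≈ [0.0000, 55.0000])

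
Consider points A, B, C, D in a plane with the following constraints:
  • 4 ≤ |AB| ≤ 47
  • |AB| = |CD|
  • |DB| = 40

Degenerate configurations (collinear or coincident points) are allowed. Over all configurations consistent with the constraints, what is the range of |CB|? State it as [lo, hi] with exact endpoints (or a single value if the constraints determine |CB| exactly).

|AB| ∈ [4, 47]
|BD| ∈ {40}
|CD| ∈ [4, 47]
|AD| ∈ [0, 87]
|BC| ∈ [0, 87]
|AC| ∈ [0, 134]

|CB| ∈ [0, 87]  (≈ [0.0000, 87.0000])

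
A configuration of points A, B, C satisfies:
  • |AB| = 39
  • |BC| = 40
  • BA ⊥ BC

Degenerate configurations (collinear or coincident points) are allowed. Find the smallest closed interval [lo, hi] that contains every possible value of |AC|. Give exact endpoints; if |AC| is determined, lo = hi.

|AB| ∈ {39}
|BC| ∈ {40}
|AC| ∈ {√(3121)}

|AC| = √(3121)  (≈ 55.8659)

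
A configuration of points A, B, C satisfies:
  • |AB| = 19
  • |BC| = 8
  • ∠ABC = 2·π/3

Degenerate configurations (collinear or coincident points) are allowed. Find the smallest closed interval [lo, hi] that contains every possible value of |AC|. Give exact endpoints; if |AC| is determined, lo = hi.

|AB| ∈ {19}
|BC| ∈ {8}
|AC| ∈ {√(577)}

|AC| = √(577)  (≈ 24.0208)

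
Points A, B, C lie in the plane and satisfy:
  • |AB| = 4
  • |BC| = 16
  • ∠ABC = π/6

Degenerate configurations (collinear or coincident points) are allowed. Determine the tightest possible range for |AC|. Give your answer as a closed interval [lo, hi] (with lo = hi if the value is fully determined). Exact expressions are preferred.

|AC| = 4·√(17 - 4·√(3))  (≈ 12.6944)

|AB| ∈ {4}
|BC| ∈ {16}
|AC| ∈ {4·√(17 - 4·√(3))}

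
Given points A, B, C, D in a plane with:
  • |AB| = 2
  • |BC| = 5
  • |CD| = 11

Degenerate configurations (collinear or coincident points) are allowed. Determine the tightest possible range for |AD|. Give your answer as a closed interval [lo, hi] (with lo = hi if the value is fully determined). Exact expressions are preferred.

|AD| ∈ [4, 18]  (≈ [4.0000, 18.0000])

|AB| ∈ {2}
|BC| ∈ {5}
|CD| ∈ {11}
|AC| ∈ [3, 7]
|BD| ∈ [6, 16]
|AD| ∈ [4, 18]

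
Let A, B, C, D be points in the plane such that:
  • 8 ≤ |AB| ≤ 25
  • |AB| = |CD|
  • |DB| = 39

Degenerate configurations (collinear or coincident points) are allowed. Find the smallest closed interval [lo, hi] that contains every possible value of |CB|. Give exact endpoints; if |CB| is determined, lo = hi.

|CB| ∈ [14, 64]  (≈ [14.0000, 64.0000])

|AB| ∈ [8, 25]
|BD| ∈ {39}
|CD| ∈ [8, 25]
|AD| ∈ [14, 64]
|BC| ∈ [14, 64]
|AC| ∈ [0, 89]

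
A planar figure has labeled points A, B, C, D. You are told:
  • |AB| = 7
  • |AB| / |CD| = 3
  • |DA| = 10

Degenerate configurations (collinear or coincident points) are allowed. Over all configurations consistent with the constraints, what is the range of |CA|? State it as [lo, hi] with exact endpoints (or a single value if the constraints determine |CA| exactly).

|CA| ∈ [23/3, 37/3]  (≈ [7.6667, 12.3333])

|AB| ∈ {7}
|AD| ∈ {10}
|CD| ∈ {7/3}
|BD| ∈ [3, 17]
|AC| ∈ [23/3, 37/3]
|BC| ∈ [2/3, 58/3]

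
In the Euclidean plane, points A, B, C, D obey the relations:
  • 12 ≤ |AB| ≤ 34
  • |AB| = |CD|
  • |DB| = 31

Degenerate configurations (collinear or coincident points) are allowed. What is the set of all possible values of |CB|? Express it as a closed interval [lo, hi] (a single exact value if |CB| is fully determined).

|CB| ∈ [0, 65]  (≈ [0.0000, 65.0000])

|AB| ∈ [12, 34]
|BD| ∈ {31}
|CD| ∈ [12, 34]
|AD| ∈ [0, 65]
|BC| ∈ [0, 65]
|AC| ∈ [0, 99]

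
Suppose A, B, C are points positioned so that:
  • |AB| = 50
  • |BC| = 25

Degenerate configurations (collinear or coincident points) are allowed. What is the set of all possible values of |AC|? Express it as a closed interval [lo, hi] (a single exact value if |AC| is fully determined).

|AC| ∈ [25, 75]  (≈ [25.0000, 75.0000])

|AB| ∈ {50}
|BC| ∈ {25}
|AC| ∈ [25, 75]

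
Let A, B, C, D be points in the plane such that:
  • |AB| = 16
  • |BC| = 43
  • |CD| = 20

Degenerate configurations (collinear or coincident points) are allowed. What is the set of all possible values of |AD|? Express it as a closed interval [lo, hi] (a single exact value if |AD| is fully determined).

|AB| ∈ {16}
|BC| ∈ {43}
|CD| ∈ {20}
|AC| ∈ [27, 59]
|BD| ∈ [23, 63]
|AD| ∈ [7, 79]

|AD| ∈ [7, 79]  (≈ [7.0000, 79.0000])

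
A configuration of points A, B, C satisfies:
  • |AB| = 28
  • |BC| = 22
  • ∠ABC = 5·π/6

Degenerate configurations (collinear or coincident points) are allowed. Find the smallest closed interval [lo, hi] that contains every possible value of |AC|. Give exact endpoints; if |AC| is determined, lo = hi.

|AC| = 2·√(154·√(3) + 317)  (≈ 48.3213)

|AB| ∈ {28}
|BC| ∈ {22}
|AC| ∈ {2·√(154·√(3) + 317)}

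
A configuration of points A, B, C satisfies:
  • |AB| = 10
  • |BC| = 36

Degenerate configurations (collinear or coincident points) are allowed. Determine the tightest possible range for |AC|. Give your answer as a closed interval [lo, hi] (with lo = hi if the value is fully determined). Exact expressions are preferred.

|AB| ∈ {10}
|BC| ∈ {36}
|AC| ∈ [26, 46]

|AC| ∈ [26, 46]  (≈ [26.0000, 46.0000])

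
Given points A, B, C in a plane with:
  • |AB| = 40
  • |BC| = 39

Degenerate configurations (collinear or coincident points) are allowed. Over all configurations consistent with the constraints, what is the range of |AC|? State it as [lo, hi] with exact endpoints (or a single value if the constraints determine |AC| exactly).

|AB| ∈ {40}
|BC| ∈ {39}
|AC| ∈ [1, 79]

|AC| ∈ [1, 79]  (≈ [1.0000, 79.0000])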